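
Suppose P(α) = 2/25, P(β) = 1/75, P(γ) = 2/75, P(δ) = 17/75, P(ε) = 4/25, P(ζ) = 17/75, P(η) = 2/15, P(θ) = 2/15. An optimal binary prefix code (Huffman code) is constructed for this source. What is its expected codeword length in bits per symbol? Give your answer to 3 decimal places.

2.707 bits/symbol

Repeatedly combine the two least-probable nodes; the expected code length is the sum of the merged weights.
merge 1/75 + 2/75 → 1/25
merge 1/25 + 2/25 → 3/25
merge 3/25 + 2/15 → 19/75
merge 2/15 + 4/25 → 22/75
merge 17/75 + 17/75 → 34/75
merge 19/75 + 22/75 → 41/75
merge 34/75 + 41/75 → 1
L = 1/25 + 3/25 + 19/75 + 22/75 + 34/75 + 41/75 + 1 = 203/75 ≈ 2.707 bits/symbol.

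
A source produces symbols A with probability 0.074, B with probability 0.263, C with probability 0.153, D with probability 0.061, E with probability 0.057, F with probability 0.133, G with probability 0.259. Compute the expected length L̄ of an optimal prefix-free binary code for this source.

Repeatedly combine the two least-probable nodes; the expected code length is the sum of the merged weights.
merge 57/1000 + 61/1000 → 59/500
merge 37/500 + 59/500 → 24/125
merge 133/1000 + 153/1000 → 143/500
merge 24/125 + 259/1000 → 451/1000
merge 263/1000 + 143/500 → 549/1000
merge 451/1000 + 549/1000 → 1
L = 59/500 + 24/125 + 143/500 + 451/1000 + 549/1000 + 1 = 649/250 = 2.596 bits/symbol.

2.596 bits/symbol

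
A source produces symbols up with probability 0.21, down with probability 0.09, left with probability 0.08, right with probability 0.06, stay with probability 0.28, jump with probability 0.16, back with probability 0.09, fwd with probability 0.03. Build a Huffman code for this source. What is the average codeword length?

2.77 bits/symbol

Repeatedly combine the two least-probable nodes; the expected code length is the sum of the merged weights.
merge 3/100 + 3/50 → 9/100
merge 2/25 + 9/100 → 17/100
merge 9/100 + 9/100 → 9/50
merge 4/25 + 17/100 → 33/100
merge 9/50 + 21/100 → 39/100
merge 7/25 + 33/100 → 61/100
merge 39/100 + 61/100 → 1
L = 9/100 + 17/100 + 9/50 + 33/100 + 39/100 + 61/100 + 1 = 277/100 = 2.77 bits/symbol.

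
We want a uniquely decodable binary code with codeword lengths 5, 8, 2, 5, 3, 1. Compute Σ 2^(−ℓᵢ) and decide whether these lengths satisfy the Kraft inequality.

0.94140625; yes

With common denominator 2^8 = 256: Σ 2^(−ℓᵢ) = 8/256 + 1/256 + 64/256 + 8/256 + 32/256 + 128/256 = 241/256 = 0.94140625.
Kraft's inequality requires Σ ≤ 1; here Σ = 0.94140625 ≤ 1, so such a prefix code exists.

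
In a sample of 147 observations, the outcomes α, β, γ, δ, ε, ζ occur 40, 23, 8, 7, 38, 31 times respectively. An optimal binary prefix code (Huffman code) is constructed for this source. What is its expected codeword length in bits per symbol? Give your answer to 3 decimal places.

2.361 bits/symbol

Probabilities are the counts divided by 147.
Repeatedly combine the two least-probable nodes; the expected code length is the sum of the merged weights.
merge 1/21 + 8/147 → 5/49
merge 5/49 + 23/147 → 38/147
merge 31/147 + 38/147 → 23/49
merge 38/147 + 40/147 → 26/49
merge 23/49 + 26/49 → 1
L = 5/49 + 38/147 + 23/49 + 26/49 + 1 = 347/147 ≈ 2.361 bits/symbol.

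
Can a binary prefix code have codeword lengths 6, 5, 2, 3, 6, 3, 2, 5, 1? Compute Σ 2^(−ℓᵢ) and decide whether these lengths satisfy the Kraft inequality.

1.34375; no

With common denominator 2^6 = 64: Σ 2^(−ℓᵢ) = 1/64 + 2/64 + 16/64 + 8/64 + 1/64 + 8/64 + 16/64 + 2/64 + 32/64 = 86/64 = 1.34375.
Kraft's inequality requires Σ ≤ 1; here Σ = 1.34375 > 1, so no such prefix code exists.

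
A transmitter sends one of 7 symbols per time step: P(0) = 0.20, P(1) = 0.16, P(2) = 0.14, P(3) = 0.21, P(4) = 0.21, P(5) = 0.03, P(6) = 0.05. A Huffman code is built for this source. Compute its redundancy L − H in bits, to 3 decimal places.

Entropy H = −Σ p log₂ p ≈ 2.5980 bits.
Huffman merges: 3/100+1/20→2/25; 2/25+7/50→11/50; 4/25+1/5→9/25; 21/100+21/100→21/50; 11/50+9/25→29/50; 21/50+29/50→1. L = 133/50 ≈ 2.6600.
L − H = 2.6600 − 2.5980 = 0.062 bits.

0.062 bits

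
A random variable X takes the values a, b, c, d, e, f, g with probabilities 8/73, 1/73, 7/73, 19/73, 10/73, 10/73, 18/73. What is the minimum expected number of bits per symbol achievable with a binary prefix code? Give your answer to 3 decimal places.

Repeatedly combine the two least-probable nodes; the expected code length is the sum of the merged weights.
merge 1/73 + 7/73 → 8/73
merge 8/73 + 8/73 → 16/73
merge 10/73 + 10/73 → 20/73
merge 16/73 + 18/73 → 34/73
merge 19/73 + 20/73 → 39/73
merge 34/73 + 39/73 → 1
L = 8/73 + 16/73 + 20/73 + 34/73 + 39/73 + 1 = 190/73 ≈ 2.603 bits/symbol.

2.603 bits/symbol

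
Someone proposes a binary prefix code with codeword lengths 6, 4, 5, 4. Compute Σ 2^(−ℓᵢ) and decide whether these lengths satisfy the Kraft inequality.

With common denominator 2^6 = 64: Σ 2^(−ℓᵢ) = 1/64 + 4/64 + 2/64 + 4/64 = 11/64 = 0.171875.
Kraft's inequality requires Σ ≤ 1; here Σ = 0.171875 ≤ 1, so such a prefix code exists.

0.171875; yes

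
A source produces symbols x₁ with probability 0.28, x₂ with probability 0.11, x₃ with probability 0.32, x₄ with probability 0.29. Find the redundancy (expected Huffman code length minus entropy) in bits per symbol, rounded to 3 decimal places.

0.092 bits

Entropy H = −Σ p log₂ p ≈ 1.9084 bits.
Huffman merges: 11/100+7/25→39/100; 29/100+8/25→61/100; 39/100+61/100→1. L = 2 ≈ 2.0000.
L − H = 2.0000 − 1.9084 = 0.092 bits.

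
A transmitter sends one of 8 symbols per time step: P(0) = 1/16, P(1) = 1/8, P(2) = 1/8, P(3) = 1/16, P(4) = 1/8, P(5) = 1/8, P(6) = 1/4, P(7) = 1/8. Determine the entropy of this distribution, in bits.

Each probability is a power of 1/2, so log₂(1/p) is an integer.
H = Σ p·log₂(1/p) = 1/16·4 + 1/8·3 + 1/8·3 + 1/16·4 + 1/8·3 + 1/8·3 + 1/4·2 + 1/8·3 = 2.875 bits.

2.875 bits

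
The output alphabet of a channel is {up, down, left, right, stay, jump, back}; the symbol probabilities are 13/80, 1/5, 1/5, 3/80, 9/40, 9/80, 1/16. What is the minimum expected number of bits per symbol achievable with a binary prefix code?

Repeatedly combine the two least-probable nodes; the expected code length is the sum of the merged weights.
merge 3/80 + 1/16 → 1/10
merge 1/10 + 9/80 → 17/80
merge 13/80 + 1/5 → 29/80
merge 1/5 + 17/80 → 33/80
merge 9/40 + 29/80 → 47/80
merge 33/80 + 47/80 → 1
L = 1/10 + 17/80 + 29/80 + 33/80 + 47/80 + 1 = 107/40 = 2.675 bits/symbol.

2.675 bits/symbol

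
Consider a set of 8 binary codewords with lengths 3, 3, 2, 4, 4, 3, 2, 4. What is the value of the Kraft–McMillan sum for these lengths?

1.0625

With common denominator 2^4 = 16: Σ 2^(−ℓᵢ) = 2/16 + 2/16 + 4/16 + 1/16 + 1/16 + 2/16 + 4/16 + 1/16 = 17/16 = 1.0625.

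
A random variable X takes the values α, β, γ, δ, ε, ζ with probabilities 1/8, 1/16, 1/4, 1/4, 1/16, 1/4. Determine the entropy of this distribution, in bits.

Each probability is a power of 1/2, so log₂(1/p) is an integer.
H = Σ p·log₂(1/p) = 1/8·3 + 1/16·4 + 1/4·2 + 1/4·2 + 1/16·4 + 1/4·2 = 2.375 bits.

2.375 bits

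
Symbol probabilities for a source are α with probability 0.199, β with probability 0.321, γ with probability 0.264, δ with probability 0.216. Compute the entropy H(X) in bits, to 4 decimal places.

1.9745 bits

H = −Σ pᵢ log₂ pᵢ.
−0.199·log₂(0.199) = 0.4635
−0.321·log₂(0.321) = 0.5262
−0.264·log₂(0.264) = 0.5072
−0.216·log₂(0.216) = 0.4776
Sum ≈ 1.9745 → 1.9745 bits.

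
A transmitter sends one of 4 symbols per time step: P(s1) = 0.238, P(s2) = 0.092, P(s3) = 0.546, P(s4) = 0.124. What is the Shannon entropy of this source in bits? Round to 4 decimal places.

H = −Σ pᵢ log₂ pᵢ.
−0.238·log₂(0.238) = 0.4929
−0.092·log₂(0.092) = 0.3167
−0.546·log₂(0.546) = 0.4767
−0.124·log₂(0.124) = 0.3734
Sum ≈ 1.6597 → 1.6597 bits.

1.6597 bits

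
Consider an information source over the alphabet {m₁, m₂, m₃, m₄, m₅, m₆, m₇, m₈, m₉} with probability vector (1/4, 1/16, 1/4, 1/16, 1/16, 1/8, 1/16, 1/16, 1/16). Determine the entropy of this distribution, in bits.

2.875 bits

Each probability is a power of 1/2, so log₂(1/p) is an integer.
H = Σ p·log₂(1/p) = 1/4·2 + 1/16·4 + 1/4·2 + 1/16·4 + 1/16·4 + 1/8·3 + 1/16·4 + 1/16·4 + 1/16·4 = 2.875 bits.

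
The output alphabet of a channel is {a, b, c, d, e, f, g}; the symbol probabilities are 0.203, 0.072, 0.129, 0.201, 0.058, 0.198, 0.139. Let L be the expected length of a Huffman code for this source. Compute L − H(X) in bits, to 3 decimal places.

0.043 bits

Entropy H = −Σ p log₂ p ≈ 2.6833 bits.
Huffman merges: 29/500+9/125→13/100; 129/1000+13/100→259/1000; 139/1000+99/500→337/1000; 201/1000+203/1000→101/250; 259/1000+337/1000→149/250; 101/250+149/250→1. L = 1363/500 ≈ 2.7260.
L − H = 2.7260 − 2.6833 = 0.043 bits.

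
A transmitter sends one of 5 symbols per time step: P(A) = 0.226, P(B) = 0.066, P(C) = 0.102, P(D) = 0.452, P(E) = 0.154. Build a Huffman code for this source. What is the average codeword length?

2.038 bits/symbol

Repeatedly combine the two least-probable nodes; the expected code length is the sum of the merged weights.
merge 33/500 + 51/500 → 21/125
merge 77/500 + 21/125 → 161/500
merge 113/500 + 161/500 → 137/250
merge 113/250 + 137/250 → 1
L = 21/125 + 161/500 + 137/250 + 1 = 1019/500 = 2.038 bits/symbol.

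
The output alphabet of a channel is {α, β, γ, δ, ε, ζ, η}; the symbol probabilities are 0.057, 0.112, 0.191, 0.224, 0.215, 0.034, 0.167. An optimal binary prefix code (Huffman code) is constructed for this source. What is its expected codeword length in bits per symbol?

Repeatedly combine the two least-probable nodes; the expected code length is the sum of the merged weights.
merge 17/500 + 57/1000 → 91/1000
merge 91/1000 + 14/125 → 203/1000
merge 167/1000 + 191/1000 → 179/500
merge 203/1000 + 43/200 → 209/500
merge 28/125 + 179/500 → 291/500
merge 209/500 + 291/500 → 1
L = 91/1000 + 203/1000 + 179/500 + 209/500 + 291/500 + 1 = 663/250 = 2.652 bits/symbol.

2.652 bits/symbol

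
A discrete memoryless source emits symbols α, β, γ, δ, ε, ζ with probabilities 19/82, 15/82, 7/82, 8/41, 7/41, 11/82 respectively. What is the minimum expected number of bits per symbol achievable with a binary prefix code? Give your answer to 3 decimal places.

Repeatedly combine the two least-probable nodes; the expected code length is the sum of the merged weights.
merge 7/82 + 11/82 → 9/41
merge 7/41 + 15/82 → 29/82
merge 8/41 + 9/41 → 17/41
merge 19/82 + 29/82 → 24/41
merge 17/41 + 24/41 → 1
L = 9/41 + 29/82 + 17/41 + 24/41 + 1 = 211/82 ≈ 2.573 bits/symbol.

2.573 bits/symbol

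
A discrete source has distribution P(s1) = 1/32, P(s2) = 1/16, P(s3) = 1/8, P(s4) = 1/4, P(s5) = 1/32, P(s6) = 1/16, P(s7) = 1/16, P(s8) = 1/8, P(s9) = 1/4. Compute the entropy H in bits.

Each probability is a power of 1/2, so log₂(1/p) is an integer.
H = Σ p·log₂(1/p) = 1/32·5 + 1/16·4 + 1/8·3 + 1/4·2 + 1/32·5 + 1/16·4 + 1/16·4 + 1/8·3 + 1/4·2 = 2.8125 bits.

2.8125 bits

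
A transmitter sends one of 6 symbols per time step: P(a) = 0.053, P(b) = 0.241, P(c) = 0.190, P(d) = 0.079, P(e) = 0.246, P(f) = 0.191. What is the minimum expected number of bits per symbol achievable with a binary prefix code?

Repeatedly combine the two least-probable nodes; the expected code length is the sum of the merged weights.
merge 53/1000 + 79/1000 → 33/250
merge 33/250 + 19/100 → 161/500
merge 191/1000 + 241/1000 → 54/125
merge 123/500 + 161/500 → 71/125
merge 54/125 + 71/125 → 1
L = 33/250 + 161/500 + 54/125 + 71/125 + 1 = 1227/500 = 2.454 bits/symbol.

2.454 bits/symbol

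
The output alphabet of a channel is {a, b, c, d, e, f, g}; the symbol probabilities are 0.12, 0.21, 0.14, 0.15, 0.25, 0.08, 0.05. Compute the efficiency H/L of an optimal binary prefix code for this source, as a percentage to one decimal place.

Entropy H = −Σ p log₂ p ≈ 2.6552 bits.
Huffman merges: 1/20+2/25→13/100; 3/25+13/100→1/4; 7/50+3/20→29/100; 21/100+1/4→23/50; 1/4+29/100→27/50; 23/50+27/50→1. L = 267/100 ≈ 2.6700.
Efficiency = H/L = 2.6552/2.6700 = 99.4%.

99.4%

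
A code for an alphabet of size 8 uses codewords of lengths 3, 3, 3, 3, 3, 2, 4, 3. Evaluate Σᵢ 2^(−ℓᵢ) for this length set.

1.0625

With common denominator 2^4 = 16: Σ 2^(−ℓᵢ) = 2/16 + 2/16 + 2/16 + 2/16 + 2/16 + 4/16 + 1/16 + 2/16 = 17/16 = 1.0625.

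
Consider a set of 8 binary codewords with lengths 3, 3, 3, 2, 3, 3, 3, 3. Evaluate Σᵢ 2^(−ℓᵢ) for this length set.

With common denominator 2^3 = 8: Σ 2^(−ℓᵢ) = 1/8 + 1/8 + 1/8 + 2/8 + 1/8 + 1/8 + 1/8 + 1/8 = 9/8 = 1.125.

1.125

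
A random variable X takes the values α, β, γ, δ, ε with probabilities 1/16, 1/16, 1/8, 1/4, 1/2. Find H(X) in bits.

Each probability is a power of 1/2, so log₂(1/p) is an integer.
H = Σ p·log₂(1/p) = 1/16·4 + 1/16·4 + 1/8·3 + 1/4·2 + 1/2·1 = 1.875 bits.

1.875 bits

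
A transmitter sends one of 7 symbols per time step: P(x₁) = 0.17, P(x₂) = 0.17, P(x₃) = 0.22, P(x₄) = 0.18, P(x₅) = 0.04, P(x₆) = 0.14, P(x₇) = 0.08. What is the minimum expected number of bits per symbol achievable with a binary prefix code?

Repeatedly combine the two least-probable nodes; the expected code length is the sum of the merged weights.
merge 1/25 + 2/25 → 3/25
merge 3/25 + 7/50 → 13/50
merge 17/100 + 17/100 → 17/50
merge 9/50 + 11/50 → 2/5
merge 13/50 + 17/50 → 3/5
merge 2/5 + 3/5 → 1
L = 3/25 + 13/50 + 17/50 + 2/5 + 3/5 + 1 = 68/25 = 2.72 bits/symbol.

2.72 bits/symbol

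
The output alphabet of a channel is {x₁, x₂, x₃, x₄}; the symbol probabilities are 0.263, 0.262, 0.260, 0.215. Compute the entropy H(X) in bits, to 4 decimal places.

H = −Σ pᵢ log₂ pᵢ.
−0.263·log₂(0.263) = 0.5068
−0.262·log₂(0.262) = 0.5063
−0.260·log₂(0.260) = 0.5053
−0.215·log₂(0.215) = 0.4768
Sum ≈ 1.9951 → 1.9951 bits.

1.9951 bits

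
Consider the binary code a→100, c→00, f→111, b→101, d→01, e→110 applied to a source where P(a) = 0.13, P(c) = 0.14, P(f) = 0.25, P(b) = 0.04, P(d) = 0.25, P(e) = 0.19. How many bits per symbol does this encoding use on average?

2.61 bits/symbol

L̄ = Σ pᵢ·ℓᵢ = 0.13·3 + 0.14·2 + 0.25·3 + 0.04·3 + 0.25·2 + 0.19·3 = 2.61 bits/symbol.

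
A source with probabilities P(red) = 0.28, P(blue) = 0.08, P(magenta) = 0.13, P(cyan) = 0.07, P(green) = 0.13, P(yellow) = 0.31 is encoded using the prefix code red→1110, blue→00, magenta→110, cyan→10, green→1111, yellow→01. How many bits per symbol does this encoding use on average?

2.95 bits/symbol

L̄ = Σ pᵢ·ℓᵢ = 0.28·4 + 0.08·2 + 0.13·3 + 0.07·2 + 0.13·4 + 0.31·2 = 2.95 bits/symbol.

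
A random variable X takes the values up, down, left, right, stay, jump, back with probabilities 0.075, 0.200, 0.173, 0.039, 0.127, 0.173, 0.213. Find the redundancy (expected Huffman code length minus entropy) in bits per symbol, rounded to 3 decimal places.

Entropy H = −Σ p log₂ p ≈ 2.6563 bits.
Huffman merges: 39/1000+3/40→57/500; 57/500+127/1000→241/1000; 173/1000+173/1000→173/500; 1/5+213/1000→413/1000; 241/1000+173/500→587/1000; 413/1000+587/1000→1. L = 2701/1000 ≈ 2.7010.
L − H = 2.7010 − 2.6563 = 0.045 bits.

0.045 bits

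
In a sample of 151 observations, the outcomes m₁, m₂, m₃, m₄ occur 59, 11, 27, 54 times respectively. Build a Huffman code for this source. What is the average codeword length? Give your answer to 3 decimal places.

1.861 bits/symbol

Probabilities are the counts divided by 151.
Repeatedly combine the two least-probable nodes; the expected code length is the sum of the merged weights.
merge 11/151 + 27/151 → 38/151
merge 38/151 + 54/151 → 92/151
merge 59/151 + 92/151 → 1
L = 38/151 + 92/151 + 1 = 281/151 ≈ 1.861 bits/symbol.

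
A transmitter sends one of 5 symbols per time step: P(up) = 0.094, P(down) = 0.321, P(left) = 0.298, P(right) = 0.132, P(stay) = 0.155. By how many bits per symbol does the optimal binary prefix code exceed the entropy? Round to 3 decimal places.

0.056 bits

Entropy H = −Σ p log₂ p ≈ 2.1699 bits.
Huffman merges: 47/500+33/250→113/500; 31/200+113/500→381/1000; 149/500+321/1000→619/1000; 381/1000+619/1000→1. L = 1113/500 ≈ 2.2260.
L − H = 2.2260 − 2.1699 = 0.056 bits.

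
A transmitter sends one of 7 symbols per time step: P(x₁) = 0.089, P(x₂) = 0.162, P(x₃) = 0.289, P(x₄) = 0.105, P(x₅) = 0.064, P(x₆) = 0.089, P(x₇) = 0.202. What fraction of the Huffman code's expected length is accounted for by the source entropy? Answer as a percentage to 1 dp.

98.6%

Entropy H = −Σ p log₂ p ≈ 2.6255 bits.
Huffman merges: 8/125+89/1000→153/1000; 89/1000+21/200→97/500; 153/1000+81/500→63/200; 97/500+101/500→99/250; 289/1000+63/200→151/250; 99/250+151/250→1. L = 1331/500 ≈ 2.6620.
Efficiency = H/L = 2.6255/2.6620 = 98.6%.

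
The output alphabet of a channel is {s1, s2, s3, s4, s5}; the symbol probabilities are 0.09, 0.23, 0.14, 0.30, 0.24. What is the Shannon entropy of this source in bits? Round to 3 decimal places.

H = −Σ pᵢ log₂ pᵢ.
−0.09·log₂(0.09) = 0.3127
−0.23·log₂(0.23) = 0.4877
−0.14·log₂(0.14) = 0.3971
−0.30·log₂(0.30) = 0.5211
−0.24·log₂(0.24) = 0.4941
Sum ≈ 2.2127 → 2.213 bits.

2.213 bits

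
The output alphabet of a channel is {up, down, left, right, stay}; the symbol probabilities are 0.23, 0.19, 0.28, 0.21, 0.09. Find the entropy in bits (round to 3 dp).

2.243 bits

H = −Σ pᵢ log₂ pᵢ.
−0.23·log₂(0.23) = 0.4877
−0.19·log₂(0.19) = 0.4552
−0.28·log₂(0.28) = 0.5142
−0.21·log₂(0.21) = 0.4728
−0.09·log₂(0.09) = 0.3127
Sum ≈ 2.2426 → 2.243 bits.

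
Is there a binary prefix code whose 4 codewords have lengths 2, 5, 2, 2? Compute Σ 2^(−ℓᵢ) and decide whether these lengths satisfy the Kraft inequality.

With common denominator 2^5 = 32: Σ 2^(−ℓᵢ) = 8/32 + 1/32 + 8/32 + 8/32 = 25/32 = 0.78125.
Kraft's inequality requires Σ ≤ 1; here Σ = 0.78125 ≤ 1, so such a prefix code exists.

0.78125; yes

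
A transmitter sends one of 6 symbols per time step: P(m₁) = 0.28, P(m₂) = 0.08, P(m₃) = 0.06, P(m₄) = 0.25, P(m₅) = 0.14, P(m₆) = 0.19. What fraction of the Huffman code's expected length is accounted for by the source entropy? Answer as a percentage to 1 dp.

99.2%

Entropy H = −Σ p log₂ p ≈ 2.4016 bits.
Huffman merges: 3/50+2/25→7/50; 7/50+7/50→7/25; 19/100+1/4→11/25; 7/25+7/25→14/25; 11/25+14/25→1. L = 121/50 ≈ 2.4200.
Efficiency = H/L = 2.4016/2.4200 = 99.2%.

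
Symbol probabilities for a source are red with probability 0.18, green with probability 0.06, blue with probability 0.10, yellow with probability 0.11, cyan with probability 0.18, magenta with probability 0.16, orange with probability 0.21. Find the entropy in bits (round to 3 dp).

H = −Σ pᵢ log₂ pᵢ.
−0.18·log₂(0.18) = 0.4453
−0.06·log₂(0.06) = 0.2435
−0.10·log₂(0.10) = 0.3322
−0.11·log₂(0.11) = 0.3503
−0.18·log₂(0.18) = 0.4453
−0.16·log₂(0.16) = 0.4230
−0.21·log₂(0.21) = 0.4728
Sum ≈ 2.7125 → 2.712 bits.

2.712 bits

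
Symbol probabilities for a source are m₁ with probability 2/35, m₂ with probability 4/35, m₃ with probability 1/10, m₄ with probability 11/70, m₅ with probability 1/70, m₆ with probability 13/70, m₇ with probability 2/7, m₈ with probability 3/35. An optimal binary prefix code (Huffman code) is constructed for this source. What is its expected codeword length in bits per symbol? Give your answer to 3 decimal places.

Repeatedly combine the two least-probable nodes; the expected code length is the sum of the merged weights.
merge 1/70 + 2/35 → 1/14
merge 1/14 + 3/35 → 11/70
merge 1/10 + 4/35 → 3/14
merge 11/70 + 11/70 → 11/35
merge 13/70 + 3/14 → 2/5
merge 2/7 + 11/35 → 3/5
merge 2/5 + 3/5 → 1
L = 1/14 + 11/70 + 3/14 + 11/35 + 2/5 + 3/5 + 1 = 193/70 ≈ 2.757 bits/symbol.

2.757 bits/symbol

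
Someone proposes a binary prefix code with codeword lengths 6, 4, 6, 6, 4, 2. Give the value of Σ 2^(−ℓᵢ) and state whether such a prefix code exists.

With common denominator 2^6 = 64: Σ 2^(−ℓᵢ) = 1/64 + 4/64 + 1/64 + 1/64 + 4/64 + 16/64 = 27/64 = 0.421875.
Kraft's inequality requires Σ ≤ 1; here Σ = 0.421875 ≤ 1, so such a prefix code exists.

0.421875; yes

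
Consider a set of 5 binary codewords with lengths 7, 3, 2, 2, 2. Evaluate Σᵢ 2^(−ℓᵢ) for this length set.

0.8828125

With common denominator 2^7 = 128: Σ 2^(−ℓᵢ) = 1/128 + 16/128 + 32/128 + 32/128 + 32/128 = 113/128 = 0.8828125.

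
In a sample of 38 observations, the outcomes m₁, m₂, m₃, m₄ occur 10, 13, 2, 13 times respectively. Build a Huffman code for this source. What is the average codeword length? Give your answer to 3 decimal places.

1.974 bits/symbol

Probabilities are the counts divided by 38.
Repeatedly combine the two least-probable nodes; the expected code length is the sum of the merged weights.
merge 1/19 + 5/19 → 6/19
merge 6/19 + 13/38 → 25/38
merge 13/38 + 25/38 → 1
L = 6/19 + 25/38 + 1 = 75/38 ≈ 1.974 bits/symbol.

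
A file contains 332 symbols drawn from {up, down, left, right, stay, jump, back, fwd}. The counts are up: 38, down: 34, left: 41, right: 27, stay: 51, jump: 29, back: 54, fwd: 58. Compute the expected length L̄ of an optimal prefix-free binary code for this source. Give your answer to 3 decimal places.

Probabilities are the counts divided by 332.
Repeatedly combine the two least-probable nodes; the expected code length is the sum of the merged weights.
merge 27/332 + 29/332 → 14/83
merge 17/166 + 19/166 → 18/83
merge 41/332 + 51/332 → 23/83
merge 27/166 + 14/83 → 55/166
merge 29/166 + 18/83 → 65/166
merge 23/83 + 55/166 → 101/166
merge 65/166 + 101/166 → 1
L = 14/83 + 18/83 + 23/83 + 55/166 + 65/166 + 101/166 + 1 = 497/166 ≈ 2.994 bits/symbol.

2.994 bits/symbol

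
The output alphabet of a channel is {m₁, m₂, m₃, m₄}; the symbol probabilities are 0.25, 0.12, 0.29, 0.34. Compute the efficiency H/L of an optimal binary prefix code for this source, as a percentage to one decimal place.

95.7%

Entropy H = −Σ p log₂ p ≈ 1.9141 bits.
Huffman merges: 3/25+1/4→37/100; 29/100+17/50→63/100; 37/100+63/100→1. L = 2 ≈ 2.0000.
Efficiency = H/L = 1.9141/2.0000 = 95.7%.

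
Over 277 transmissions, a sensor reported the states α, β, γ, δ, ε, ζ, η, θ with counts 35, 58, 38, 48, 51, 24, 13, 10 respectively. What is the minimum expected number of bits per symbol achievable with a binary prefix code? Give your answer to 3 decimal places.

Probabilities are the counts divided by 277.
Repeatedly combine the two least-probable nodes; the expected code length is the sum of the merged weights.
merge 10/277 + 13/277 → 23/277
merge 23/277 + 24/277 → 47/277
merge 35/277 + 38/277 → 73/277
merge 47/277 + 48/277 → 95/277
merge 51/277 + 58/277 → 109/277
merge 73/277 + 95/277 → 168/277
merge 109/277 + 168/277 → 1
L = 23/277 + 47/277 + 73/277 + 95/277 + 109/277 + 168/277 + 1 = 792/277 ≈ 2.859 bits/symbol.

2.859 bits/symbol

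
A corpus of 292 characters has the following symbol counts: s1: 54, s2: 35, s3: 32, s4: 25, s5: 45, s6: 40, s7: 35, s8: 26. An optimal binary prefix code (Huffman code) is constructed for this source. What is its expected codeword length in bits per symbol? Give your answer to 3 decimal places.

2.990 bits/symbol

Probabilities are the counts divided by 292.
Repeatedly combine the two least-probable nodes; the expected code length is the sum of the merged weights.
merge 25/292 + 13/146 → 51/292
merge 8/73 + 35/292 → 67/292
merge 35/292 + 10/73 → 75/292
merge 45/292 + 51/292 → 24/73
merge 27/146 + 67/292 → 121/292
merge 75/292 + 24/73 → 171/292
merge 121/292 + 171/292 → 1
L = 51/292 + 67/292 + 75/292 + 24/73 + 121/292 + 171/292 + 1 = 873/292 ≈ 2.990 bits/symbol.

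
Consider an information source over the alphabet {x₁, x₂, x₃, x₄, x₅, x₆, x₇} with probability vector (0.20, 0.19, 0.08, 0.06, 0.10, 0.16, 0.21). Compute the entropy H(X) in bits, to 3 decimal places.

H = −Σ pᵢ log₂ pᵢ.
−0.20·log₂(0.20) = 0.4644
−0.19·log₂(0.19) = 0.4552
−0.08·log₂(0.08) = 0.2915
−0.06·log₂(0.06) = 0.2435
−0.10·log₂(0.10) = 0.3322
−0.16·log₂(0.16) = 0.4230
−0.21·log₂(0.21) = 0.4728
Sum ≈ 2.6827 → 2.683 bits.

2.683 bits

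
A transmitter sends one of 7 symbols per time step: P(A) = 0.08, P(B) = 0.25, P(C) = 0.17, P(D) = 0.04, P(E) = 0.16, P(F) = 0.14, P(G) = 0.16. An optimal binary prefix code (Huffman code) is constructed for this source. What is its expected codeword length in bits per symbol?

Repeatedly combine the two least-probable nodes; the expected code length is the sum of the merged weights.
merge 1/25 + 2/25 → 3/25
merge 3/25 + 7/50 → 13/50
merge 4/25 + 4/25 → 8/25
merge 17/100 + 1/4 → 21/50
merge 13/50 + 8/25 → 29/50
merge 21/50 + 29/50 → 1
L = 3/25 + 13/50 + 8/25 + 21/50 + 29/50 + 1 = 27/10 = 2.7 bits/symbol.

2.7 bits/symbol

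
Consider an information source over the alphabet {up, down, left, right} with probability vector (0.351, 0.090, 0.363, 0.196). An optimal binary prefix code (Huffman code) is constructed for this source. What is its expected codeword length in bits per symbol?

1.923 bits/symbol

Repeatedly combine the two least-probable nodes; the expected code length is the sum of the merged weights.
merge 9/100 + 49/250 → 143/500
merge 143/500 + 351/1000 → 637/1000
merge 363/1000 + 637/1000 → 1
L = 143/500 + 637/1000 + 1 = 1923/1000 = 1.923 bits/symbol.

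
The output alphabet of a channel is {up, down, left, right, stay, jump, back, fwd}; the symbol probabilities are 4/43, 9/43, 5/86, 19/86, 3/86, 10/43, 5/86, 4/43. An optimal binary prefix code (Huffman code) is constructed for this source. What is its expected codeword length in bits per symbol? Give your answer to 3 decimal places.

Repeatedly combine the two least-probable nodes; the expected code length is the sum of the merged weights.
merge 3/86 + 5/86 → 4/43
merge 5/86 + 4/43 → 13/86
merge 4/43 + 4/43 → 8/43
merge 13/86 + 8/43 → 29/86
merge 9/43 + 19/86 → 37/86
merge 10/43 + 29/86 → 49/86
merge 37/86 + 49/86 → 1
L = 4/43 + 13/86 + 8/43 + 29/86 + 37/86 + 49/86 + 1 = 119/43 ≈ 2.767 bits/symbol.

2.767 bits/symbol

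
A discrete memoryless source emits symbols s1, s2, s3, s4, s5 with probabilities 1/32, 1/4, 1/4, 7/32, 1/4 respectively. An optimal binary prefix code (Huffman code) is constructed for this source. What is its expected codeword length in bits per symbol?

2.25 bits/symbol

Repeatedly combine the two least-probable nodes; the expected code length is the sum of the merged weights.
merge 1/32 + 7/32 → 1/4
merge 1/4 + 1/4 → 1/2
merge 1/4 + 1/4 → 1/2
merge 1/2 + 1/2 → 1
L = 1/4 + 1/2 + 1/2 + 1 = 9/4 = 2.25 bits/symbol.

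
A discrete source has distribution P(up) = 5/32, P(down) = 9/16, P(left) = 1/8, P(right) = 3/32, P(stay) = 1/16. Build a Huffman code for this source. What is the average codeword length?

Repeatedly combine the two least-probable nodes; the expected code length is the sum of the merged weights.
merge 1/16 + 3/32 → 5/32
merge 1/8 + 5/32 → 9/32
merge 5/32 + 9/32 → 7/16
merge 7/16 + 9/16 → 1
L = 5/32 + 9/32 + 7/16 + 1 = 15/8 = 1.875 bits/symbol.

1.875 bits/symbol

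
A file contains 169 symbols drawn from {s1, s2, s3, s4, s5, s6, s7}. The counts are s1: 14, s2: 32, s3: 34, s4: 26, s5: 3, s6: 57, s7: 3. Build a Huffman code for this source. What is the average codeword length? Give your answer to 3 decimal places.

2.426 bits/symbol

Probabilities are the counts divided by 169.
Repeatedly combine the two least-probable nodes; the expected code length is the sum of the merged weights.
merge 3/169 + 3/169 → 6/169
merge 6/169 + 14/169 → 20/169
merge 20/169 + 2/13 → 46/169
merge 32/169 + 34/169 → 66/169
merge 46/169 + 57/169 → 103/169
merge 66/169 + 103/169 → 1
L = 6/169 + 20/169 + 46/169 + 66/169 + 103/169 + 1 = 410/169 ≈ 2.426 bits/symbol.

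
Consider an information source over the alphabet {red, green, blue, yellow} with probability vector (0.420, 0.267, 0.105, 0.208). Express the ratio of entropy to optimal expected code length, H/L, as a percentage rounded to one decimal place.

Entropy H = −Σ p log₂ p ≈ 1.8469 bits.
Huffman merges: 21/200+26/125→313/1000; 267/1000+313/1000→29/50; 21/50+29/50→1. L = 1893/1000 ≈ 1.8930.
Efficiency = H/L = 1.8469/1.8930 = 97.6%.

97.6%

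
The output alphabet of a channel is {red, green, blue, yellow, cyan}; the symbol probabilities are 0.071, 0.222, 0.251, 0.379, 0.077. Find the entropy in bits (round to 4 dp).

H = −Σ pᵢ log₂ pᵢ.
−0.071·log₂(0.071) = 0.2709
−0.222·log₂(0.222) = 0.4820
−0.251·log₂(0.251) = 0.5006
−0.379·log₂(0.379) = 0.5305
−0.077·log₂(0.077) = 0.2848
Sum ≈ 2.0689 → 2.0689 bits.

2.0689 bits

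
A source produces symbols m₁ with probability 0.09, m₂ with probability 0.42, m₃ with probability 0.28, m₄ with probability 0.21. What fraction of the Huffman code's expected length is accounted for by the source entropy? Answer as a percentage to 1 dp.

97.1%

Entropy H = −Σ p log₂ p ≈ 1.8253 bits.
Huffman merges: 9/100+21/100→3/10; 7/25+3/10→29/50; 21/50+29/50→1. L = 47/25 ≈ 1.8800.
Efficiency = H/L = 1.8253/1.8800 = 97.1%.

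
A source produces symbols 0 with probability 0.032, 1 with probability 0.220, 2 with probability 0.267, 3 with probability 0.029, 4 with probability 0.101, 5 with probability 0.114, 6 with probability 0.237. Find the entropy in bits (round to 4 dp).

2.4797 bits

H = −Σ pᵢ log₂ pᵢ.
−0.032·log₂(0.032) = 0.1589
−0.220·log₂(0.220) = 0.4806
−0.267·log₂(0.267) = 0.5087
−0.029·log₂(0.029) = 0.1481
−0.101·log₂(0.101) = 0.3341
−0.114·log₂(0.114) = 0.3571
−0.237·log₂(0.237) = 0.4923
Sum ≈ 2.4797 → 2.4797 bits.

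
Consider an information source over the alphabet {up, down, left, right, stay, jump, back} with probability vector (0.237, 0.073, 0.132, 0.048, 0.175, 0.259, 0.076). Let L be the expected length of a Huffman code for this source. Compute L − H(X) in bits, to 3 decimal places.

0.034 bits

Entropy H = −Σ p log₂ p ≈ 2.5912 bits.
Huffman merges: 6/125+73/1000→121/1000; 19/250+121/1000→197/1000; 33/250+7/40→307/1000; 197/1000+237/1000→217/500; 259/1000+307/1000→283/500; 217/500+283/500→1. L = 21/8 ≈ 2.6250.
L − H = 2.6250 − 2.5912 = 0.034 bits.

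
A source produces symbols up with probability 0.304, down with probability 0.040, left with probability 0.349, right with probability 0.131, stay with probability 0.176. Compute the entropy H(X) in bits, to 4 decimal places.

H = −Σ pᵢ log₂ pᵢ.
−0.304·log₂(0.304) = 0.5222
−0.040·log₂(0.040) = 0.1858
−0.349·log₂(0.349) = 0.5300
−0.131·log₂(0.131) = 0.3841
−0.176·log₂(0.176) = 0.4411
Sum ≈ 2.0633 → 2.0633 bits.

2.0633 bits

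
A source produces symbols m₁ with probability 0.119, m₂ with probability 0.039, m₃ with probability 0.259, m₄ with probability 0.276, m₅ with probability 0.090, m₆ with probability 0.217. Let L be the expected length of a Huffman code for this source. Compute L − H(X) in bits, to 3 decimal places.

Entropy H = −Σ p log₂ p ≈ 2.3563 bits.
Huffman merges: 39/1000+9/100→129/1000; 119/1000+129/1000→31/125; 217/1000+31/125→93/200; 259/1000+69/250→107/200; 93/200+107/200→1. L = 2377/1000 ≈ 2.3770.
L − H = 2.3770 − 2.3563 = 0.021 bits.

0.021 bits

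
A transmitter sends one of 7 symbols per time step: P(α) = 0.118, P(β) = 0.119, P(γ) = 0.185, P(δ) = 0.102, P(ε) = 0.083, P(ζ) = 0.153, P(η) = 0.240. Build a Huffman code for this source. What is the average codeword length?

Repeatedly combine the two least-probable nodes; the expected code length is the sum of the merged weights.
merge 83/1000 + 51/500 → 37/200
merge 59/500 + 119/1000 → 237/1000
merge 153/1000 + 37/200 → 169/500
merge 37/200 + 237/1000 → 211/500
merge 6/25 + 169/500 → 289/500
merge 211/500 + 289/500 → 1
L = 37/200 + 237/1000 + 169/500 + 211/500 + 289/500 + 1 = 69/25 = 2.76 bits/symbol.

2.76 bits/symbol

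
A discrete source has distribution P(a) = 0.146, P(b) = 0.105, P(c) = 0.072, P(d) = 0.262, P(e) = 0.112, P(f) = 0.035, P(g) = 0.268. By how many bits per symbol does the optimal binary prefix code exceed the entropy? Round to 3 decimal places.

Entropy H = −Σ p log₂ p ≈ 2.5584 bits.
Huffman merges: 7/200+9/125→107/1000; 21/200+107/1000→53/250; 14/125+73/500→129/500; 53/250+129/500→47/100; 131/500+67/250→53/100; 47/100+53/100→1. L = 2577/1000 ≈ 2.5770.
L − H = 2.5770 − 2.5584 = 0.019 bits.

0.019 bits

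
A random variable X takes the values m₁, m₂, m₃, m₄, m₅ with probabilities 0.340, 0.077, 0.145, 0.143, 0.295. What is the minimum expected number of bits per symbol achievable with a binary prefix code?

2.22 bits/symbol

Repeatedly combine the two least-probable nodes; the expected code length is the sum of the merged weights.
merge 77/1000 + 143/1000 → 11/50
merge 29/200 + 11/50 → 73/200
merge 59/200 + 17/50 → 127/200
merge 73/200 + 127/200 → 1
L = 11/50 + 73/200 + 127/200 + 1 = 111/50 = 2.22 bits/symbol.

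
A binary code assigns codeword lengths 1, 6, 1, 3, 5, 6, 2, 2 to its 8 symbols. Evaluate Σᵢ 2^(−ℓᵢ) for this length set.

With common denominator 2^6 = 64: Σ 2^(−ℓᵢ) = 32/64 + 1/64 + 32/64 + 8/64 + 2/64 + 1/64 + 16/64 + 16/64 = 108/64 = 1.6875.

1.6875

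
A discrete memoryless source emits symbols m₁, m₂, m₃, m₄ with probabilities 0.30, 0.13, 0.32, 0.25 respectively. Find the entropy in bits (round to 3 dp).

H = −Σ pᵢ log₂ pᵢ.
−0.30·log₂(0.30) = 0.5211
−0.13·log₂(0.13) = 0.3826
−0.32·log₂(0.32) = 0.5260
−0.25·log₂(0.25) = 0.5000
Sum ≈ 1.9298 → 1.930 bits.

1.930 bits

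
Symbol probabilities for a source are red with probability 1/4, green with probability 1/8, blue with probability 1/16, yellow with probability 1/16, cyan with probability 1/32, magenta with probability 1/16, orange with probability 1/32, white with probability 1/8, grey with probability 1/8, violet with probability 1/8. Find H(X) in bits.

Each probability is a power of 1/2, so log₂(1/p) is an integer.
H = Σ p·log₂(1/p) = 1/4·2 + 1/8·3 + 1/16·4 + 1/16·4 + 1/32·5 + 1/16·4 + 1/32·5 + 1/8·3 + 1/8·3 + 1/8·3 = 3.0625 bits.

3.0625 bits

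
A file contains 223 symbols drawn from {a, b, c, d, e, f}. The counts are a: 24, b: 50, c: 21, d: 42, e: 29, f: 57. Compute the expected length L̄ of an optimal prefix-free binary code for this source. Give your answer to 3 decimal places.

Probabilities are the counts divided by 223.
Repeatedly combine the two least-probable nodes; the expected code length is the sum of the merged weights.
merge 21/223 + 24/223 → 45/223
merge 29/223 + 42/223 → 71/223
merge 45/223 + 50/223 → 95/223
merge 57/223 + 71/223 → 128/223
merge 95/223 + 128/223 → 1
L = 45/223 + 71/223 + 95/223 + 128/223 + 1 = 562/223 ≈ 2.520 bits/symbol.

2.520 bits/symbol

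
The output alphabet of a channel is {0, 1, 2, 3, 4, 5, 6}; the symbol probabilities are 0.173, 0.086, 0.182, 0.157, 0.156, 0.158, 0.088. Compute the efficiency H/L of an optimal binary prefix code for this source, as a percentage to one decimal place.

Entropy H = −Σ p log₂ p ≈ 2.7563 bits.
Huffman merges: 43/500+11/125→87/500; 39/250+157/1000→313/1000; 79/500+173/1000→331/1000; 87/500+91/500→89/250; 313/1000+331/1000→161/250; 89/250+161/250→1. L = 1409/500 ≈ 2.8180.
Efficiency = H/L = 2.7563/2.8180 = 97.8%.

97.8%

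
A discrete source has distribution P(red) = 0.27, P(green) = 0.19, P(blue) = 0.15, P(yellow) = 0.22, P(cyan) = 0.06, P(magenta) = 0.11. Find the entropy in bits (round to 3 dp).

2.450 bits

H = −Σ pᵢ log₂ pᵢ.
−0.27·log₂(0.27) = 0.5100
−0.19·log₂(0.19) = 0.4552
−0.15·log₂(0.15) = 0.4105
−0.22·log₂(0.22) = 0.4806
−0.06·log₂(0.06) = 0.2435
−0.11·log₂(0.11) = 0.3503
Sum ≈ 2.4502 → 2.450 bits.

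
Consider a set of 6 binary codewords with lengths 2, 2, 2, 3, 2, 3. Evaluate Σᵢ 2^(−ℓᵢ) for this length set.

With common denominator 2^3 = 8: Σ 2^(−ℓᵢ) = 2/8 + 2/8 + 2/8 + 1/8 + 2/8 + 1/8 = 10/8 = 1.25.

1.25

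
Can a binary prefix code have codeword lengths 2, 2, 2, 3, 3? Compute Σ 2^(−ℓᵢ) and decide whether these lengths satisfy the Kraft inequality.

With common denominator 2^3 = 8: Σ 2^(−ℓᵢ) = 2/8 + 2/8 + 2/8 + 1/8 + 1/8 = 8/8 = 1.
Kraft's inequality requires Σ ≤ 1; here Σ = 1 ≤ 1, so such a prefix code exists.

1; yes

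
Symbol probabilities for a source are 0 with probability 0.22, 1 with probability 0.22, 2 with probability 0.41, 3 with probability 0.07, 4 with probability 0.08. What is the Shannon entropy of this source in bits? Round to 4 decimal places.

2.0486 bits

H = −Σ pᵢ log₂ pᵢ.
−0.22·log₂(0.22) = 0.4806
−0.22·log₂(0.22) = 0.4806
−0.41·log₂(0.41) = 0.5274
−0.07·log₂(0.07) = 0.2686
−0.08·log₂(0.08) = 0.2915
Sum ≈ 2.0486 → 2.0486 bits.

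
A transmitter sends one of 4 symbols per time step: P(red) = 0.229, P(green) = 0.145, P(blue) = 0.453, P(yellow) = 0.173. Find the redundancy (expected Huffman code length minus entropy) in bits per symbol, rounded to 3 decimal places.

Entropy H = −Σ p log₂ p ≈ 1.8463 bits.
Huffman merges: 29/200+173/1000→159/500; 229/1000+159/500→547/1000; 453/1000+547/1000→1. L = 373/200 ≈ 1.8650.
L − H = 1.8650 − 1.8463 = 0.019 bits.

0.019 bits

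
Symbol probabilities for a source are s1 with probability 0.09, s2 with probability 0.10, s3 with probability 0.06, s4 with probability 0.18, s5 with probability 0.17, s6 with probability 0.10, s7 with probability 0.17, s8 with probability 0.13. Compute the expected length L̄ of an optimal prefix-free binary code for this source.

Repeatedly combine the two least-probable nodes; the expected code length is the sum of the merged weights.
merge 3/50 + 9/100 → 3/20
merge 1/10 + 1/10 → 1/5
merge 13/100 + 3/20 → 7/25
merge 17/100 + 17/100 → 17/50
merge 9/50 + 1/5 → 19/50
merge 7/25 + 17/50 → 31/50
merge 19/50 + 31/50 → 1
L = 3/20 + 1/5 + 7/25 + 17/50 + 19/50 + 31/50 + 1 = 297/100 = 2.97 bits/symbol.

2.97 bits/symbol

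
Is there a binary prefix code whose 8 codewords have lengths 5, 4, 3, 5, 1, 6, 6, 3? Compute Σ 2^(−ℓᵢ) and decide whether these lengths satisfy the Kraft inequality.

0.90625; yes

With common denominator 2^6 = 64: Σ 2^(−ℓᵢ) = 2/64 + 4/64 + 8/64 + 2/64 + 32/64 + 1/64 + 1/64 + 8/64 = 58/64 = 0.90625.
Kraft's inequality requires Σ ≤ 1; here Σ = 0.90625 ≤ 1, so such a prefix code exists.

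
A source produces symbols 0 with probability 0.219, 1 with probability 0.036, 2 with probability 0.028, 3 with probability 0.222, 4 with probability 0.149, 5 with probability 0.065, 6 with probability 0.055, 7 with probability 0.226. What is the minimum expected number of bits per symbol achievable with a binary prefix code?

Repeatedly combine the two least-probable nodes; the expected code length is the sum of the merged weights.
merge 7/250 + 9/250 → 8/125
merge 11/200 + 8/125 → 119/1000
merge 13/200 + 119/1000 → 23/125
merge 149/1000 + 23/125 → 333/1000
merge 219/1000 + 111/500 → 441/1000
merge 113/500 + 333/1000 → 559/1000
merge 441/1000 + 559/1000 → 1
L = 8/125 + 119/1000 + 23/125 + 333/1000 + 441/1000 + 559/1000 + 1 = 27/10 = 2.7 bits/symbol.

2.7 bits/symbol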